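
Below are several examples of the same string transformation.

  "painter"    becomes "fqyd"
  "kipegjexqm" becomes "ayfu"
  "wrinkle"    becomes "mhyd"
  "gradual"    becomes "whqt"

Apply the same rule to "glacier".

wbqs

Rule — shift every letter 10 places backward in the alphabet (wrapping around), then keep only the first 4 characters.
For "glacier", step one produces "wbqsyuh"; step two turns that into "wbqs".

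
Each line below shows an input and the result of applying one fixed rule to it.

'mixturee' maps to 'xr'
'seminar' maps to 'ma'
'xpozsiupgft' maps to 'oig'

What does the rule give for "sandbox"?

no

Looking at the pairs, the operation is to keep one character in every 3, starting at position 3 (positions 3rd, 6th, 9th, ...).
On "sandbox" that produces "no".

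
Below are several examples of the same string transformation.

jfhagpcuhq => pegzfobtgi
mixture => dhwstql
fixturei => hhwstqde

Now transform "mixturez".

The transformation: shift every letter 1 place backward in the alphabet (wrapping around), then swap the first and last characters.
Applying both steps to "mixturez": "lhwstqdy", then "yhwstqdl".

yhwstqdl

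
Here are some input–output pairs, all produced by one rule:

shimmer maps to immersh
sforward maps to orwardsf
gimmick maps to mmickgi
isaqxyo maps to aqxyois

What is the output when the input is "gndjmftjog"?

What's happening: move the first 2 characters to the end (rotate left by 2).
"gndjmftjog" → "djmftjoggn".

djmftjoggn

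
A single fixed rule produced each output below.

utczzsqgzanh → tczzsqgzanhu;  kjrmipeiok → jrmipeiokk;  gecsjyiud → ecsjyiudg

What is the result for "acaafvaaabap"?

The rule is to move the first character to the end.
"acaafvaaabap" → "caafvaaabapa".

caafvaaabapa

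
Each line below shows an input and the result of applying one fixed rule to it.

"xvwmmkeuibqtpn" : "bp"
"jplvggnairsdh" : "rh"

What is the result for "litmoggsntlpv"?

tv

The rule is to keep one character in every 3, starting at position 1 (positions 1st, 4th, 7th, ...), then delete the first 3 characters.
For "litmoggsntlpv", step one produces "lmgtv"; step two turns that into "tv".
(Check on "jplvggnairsdh": → "jvnrh" → "rh" ✓)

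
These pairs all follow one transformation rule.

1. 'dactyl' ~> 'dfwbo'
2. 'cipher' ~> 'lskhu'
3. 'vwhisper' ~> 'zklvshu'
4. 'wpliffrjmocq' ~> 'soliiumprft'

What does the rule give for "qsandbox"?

In each case the input is transformed by: delete the first character, then shift every letter 3 places forward in the alphabet (wrapping around).
Doing the same to "qsandbox": "vdqgera".
(Check on "cipher": → "ipher" → "lskhu" ✓)

vdqgera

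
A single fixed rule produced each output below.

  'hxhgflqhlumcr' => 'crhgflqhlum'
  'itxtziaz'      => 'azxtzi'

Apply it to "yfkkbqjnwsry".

rykkbqjnws

The pattern: delete the first 2 characters, then move the last 2 characters to the front (rotate right by 2).
For "yfkkbqjnwsry" the result is "rykkbqjnws".
(Check on "itxtziaz": → "xtziaz" → "azxtzi" ✓)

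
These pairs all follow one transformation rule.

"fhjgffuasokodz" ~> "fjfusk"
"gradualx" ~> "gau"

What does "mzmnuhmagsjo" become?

mmumg

The transformation: delete the last 2 characters, then keep every other character starting from the first (positions 1st, 3rd, 5th, ...).
"mzmnuhmagsjo" → "mzmnuhmags" → "mmumg".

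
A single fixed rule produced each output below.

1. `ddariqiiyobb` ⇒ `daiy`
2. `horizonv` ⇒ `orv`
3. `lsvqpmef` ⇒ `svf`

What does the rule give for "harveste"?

are

Each output is the input with this applied: swap each adjacent pair of characters (1↔2, 3↔4, ...), then keep one character in every 3, starting at position 1 (positions 1st, 4th, 7th, ...).
"harveste" → "are".
(Check on "horizonv": → "ohirozvn" → "orv" ✓)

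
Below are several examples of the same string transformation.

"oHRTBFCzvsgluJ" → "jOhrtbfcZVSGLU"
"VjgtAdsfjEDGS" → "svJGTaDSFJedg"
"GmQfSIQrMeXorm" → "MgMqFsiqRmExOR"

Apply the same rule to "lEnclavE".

The rule is to flip the case of every letter, then move the last character to the front.
Applying both steps to "lEnclavE": "LeNCLAVe", then "eLeNCLAV".

eLeNCLAV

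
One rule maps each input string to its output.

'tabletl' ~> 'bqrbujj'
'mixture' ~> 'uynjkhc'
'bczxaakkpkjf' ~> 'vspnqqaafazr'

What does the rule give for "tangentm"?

cqdwudjj

The rule is to swap the first and last characters, then shift every letter 10 places backward in the alphabet (wrapping around).
Starting from "tangentm": after the first operation, "mangentt"; after the second, "cqdwudjj".
(Check on "mixture": → "eixturm" → "uynjkhc" ✓)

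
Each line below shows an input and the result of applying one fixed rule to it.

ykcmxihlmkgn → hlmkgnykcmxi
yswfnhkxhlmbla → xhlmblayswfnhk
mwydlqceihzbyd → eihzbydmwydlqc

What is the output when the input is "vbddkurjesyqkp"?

The pattern: swap the front and back halves of the string.
For "vbddkurjesyqkp" the result is "jesyqkpvbddkur".

jesyqkpvbddkur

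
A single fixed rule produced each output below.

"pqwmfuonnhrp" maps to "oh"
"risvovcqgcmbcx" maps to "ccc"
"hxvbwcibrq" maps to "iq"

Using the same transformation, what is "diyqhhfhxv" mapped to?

In each case the input is transformed by: keep one character in every 3, starting at position 1 (positions 1st, 4th, 7th, ...), then delete the first 2 characters.
Working it through for "diyqhhfhxv": intermediate "dqfv", final "fv".
(Check on "pqwmfuonnhrp": → "pmoh" → "oh" ✓)

fv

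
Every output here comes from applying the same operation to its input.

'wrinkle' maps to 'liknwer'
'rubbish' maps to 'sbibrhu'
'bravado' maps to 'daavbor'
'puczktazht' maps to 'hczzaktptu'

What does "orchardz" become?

dcrhaozr

Looking at the pairs, the operation is to take characters alternately from the front and the back (1st, last, 2nd, 2nd-last, ...), then move the first 3 characters to the end (rotate left by 3).
Applying both steps to "orchardz": "ozrdcrha", then "dcrhaozr".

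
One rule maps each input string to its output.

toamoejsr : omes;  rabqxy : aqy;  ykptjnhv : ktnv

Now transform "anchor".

nhr

The rule is to keep every other character starting from the second (positions 2nd, 4th, 6th, ...).
Doing the same to "anchor": "nhr".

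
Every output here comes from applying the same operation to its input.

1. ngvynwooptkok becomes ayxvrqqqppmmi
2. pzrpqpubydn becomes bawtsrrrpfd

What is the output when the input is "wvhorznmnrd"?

Rule — sort the characters into reverse alphabetical order, then shift every letter 2 places forward in the alphabet (wrapping around).
Working it through for "wvhorznmnrd": intermediate "zwvrronnmhd", final "byxttqppojf".
(Check on "ngvynwooptkok": → "ywvtpooonnkkg" → "ayxvrqqqppmmi" ✓)

byxttqppojf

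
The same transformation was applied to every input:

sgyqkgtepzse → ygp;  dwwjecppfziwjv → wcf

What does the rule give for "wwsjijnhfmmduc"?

sjf

The pattern: delete the last 3 characters, then keep one character in every 3, starting at position 3 (positions 3rd, 6th, 9th, ...).
Applying both steps to "wwsjijnhfmmduc": "wwsjijnhfmm", then "sjf".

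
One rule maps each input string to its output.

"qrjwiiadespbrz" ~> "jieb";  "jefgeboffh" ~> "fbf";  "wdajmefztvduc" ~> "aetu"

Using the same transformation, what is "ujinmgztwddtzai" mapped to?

The transformation: keep one character in every 3, starting at position 3 (positions 3rd, 6th, 9th, ...).
For "ujinmgztwddtzai" the result is "igwti".

igwti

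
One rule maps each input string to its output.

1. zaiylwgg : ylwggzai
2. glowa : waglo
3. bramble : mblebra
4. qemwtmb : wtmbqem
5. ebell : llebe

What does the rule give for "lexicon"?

iconlex

Each output is the input with this applied: move the first 3 characters to the end (rotate left by 3).
"lexicon" → "iconlex".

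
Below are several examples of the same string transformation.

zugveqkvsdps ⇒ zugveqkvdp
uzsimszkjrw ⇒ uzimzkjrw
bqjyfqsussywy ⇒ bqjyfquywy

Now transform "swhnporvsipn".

Rule — remove every "s".
Applying that to "swhnporvsipn" gives "whnporvipn".

whnporvipn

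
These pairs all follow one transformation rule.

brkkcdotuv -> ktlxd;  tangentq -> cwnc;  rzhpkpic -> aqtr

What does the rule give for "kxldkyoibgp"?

The rule is to shift every letter 9 places forward in the alphabet (wrapping around), then keep every other character starting from the first (positions 1st, 3rd, 5th, ...).
"kxldkyoibgp" → "tgumthxrkpy" → "tutxky".

tutxky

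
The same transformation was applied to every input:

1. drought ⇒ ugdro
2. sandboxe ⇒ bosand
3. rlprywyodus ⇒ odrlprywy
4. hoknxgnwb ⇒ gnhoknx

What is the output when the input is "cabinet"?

What's happening: delete the last 2 characters, then move the last 2 characters to the front (rotate right by 2).
So "cabinet" becomes "incab".

incab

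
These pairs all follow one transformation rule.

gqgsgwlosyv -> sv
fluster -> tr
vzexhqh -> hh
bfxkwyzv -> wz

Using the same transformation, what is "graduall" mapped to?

ul

In each case the input is transformed by: keep every other character starting from the first (positions 1st, 3rd, 5th, ...), then keep only the last 2 characters.
Working it through for "graduall": intermediate "gaul", final "ul".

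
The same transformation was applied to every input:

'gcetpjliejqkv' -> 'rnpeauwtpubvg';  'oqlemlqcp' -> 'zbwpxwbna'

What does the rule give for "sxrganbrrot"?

Looking at the pairs, the operation is to shift every letter 11 places forward in the alphabet (wrapping around).
Applying that to "sxrganbrrot" gives "dicrlymccze".

dicrlymccze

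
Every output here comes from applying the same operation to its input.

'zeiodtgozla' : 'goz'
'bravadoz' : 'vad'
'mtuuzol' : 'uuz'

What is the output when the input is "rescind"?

The pattern: move the last 2 characters to the front (rotate right by 2), then keep only the last 3 characters.
Starting from "rescind": after the first operation, "ndresci"; after the second, "sci".

sci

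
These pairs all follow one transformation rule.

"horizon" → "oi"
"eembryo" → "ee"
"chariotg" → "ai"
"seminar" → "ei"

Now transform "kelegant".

ee

In each case the input is transformed by: delete the last 3 characters, then keep only the vowels.
Applying both steps to "kelegant": "keleg", then "ee".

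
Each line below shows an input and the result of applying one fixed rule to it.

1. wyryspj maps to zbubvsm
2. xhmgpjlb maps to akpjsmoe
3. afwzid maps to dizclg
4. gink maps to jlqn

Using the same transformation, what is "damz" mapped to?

gdpc

The rule is to shift every letter 3 places forward in the alphabet (wrapping around).
On "damz" that produces "gdpc".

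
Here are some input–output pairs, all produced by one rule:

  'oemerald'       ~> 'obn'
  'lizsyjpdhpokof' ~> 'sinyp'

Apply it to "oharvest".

The pattern: keep one character in every 3, starting at position 2 (positions 2nd, 5th, 8th, ...), then shift every letter 10 places forward in the alphabet (wrapping around).
"oharvest" → "hvt" → "rfd".
(Check on "oemerald": → "erd" → "obn" ✓)

rfd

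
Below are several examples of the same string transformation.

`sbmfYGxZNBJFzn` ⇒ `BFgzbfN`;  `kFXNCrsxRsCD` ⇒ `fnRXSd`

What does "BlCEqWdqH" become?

Looking at the pairs, the operation is to flip the case of every letter, then keep every other character starting from the second (positions 2nd, 4th, 6th, ...).
For "BlCEqWdqH" the result is "LewQ".

LewQ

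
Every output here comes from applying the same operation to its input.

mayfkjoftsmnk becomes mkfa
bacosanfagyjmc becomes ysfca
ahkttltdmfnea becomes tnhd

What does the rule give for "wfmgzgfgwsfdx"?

zgff

Each output is the input with this applied: keep one character in every 3, starting at position 2 (positions 2nd, 5th, 8th, ...), then sort the characters into reverse alphabetical order.
For "wfmgzgfgwsfdx", step one produces "fzgf"; step two turns that into "zgff".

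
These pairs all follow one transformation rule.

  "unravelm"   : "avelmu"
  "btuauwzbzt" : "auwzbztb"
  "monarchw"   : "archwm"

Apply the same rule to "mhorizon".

What's happening: move the first 3 characters to the end (rotate left by 3), then delete the last 2 characters.
"mhorizon" → "rizonmho" → "rizonm".

rizonm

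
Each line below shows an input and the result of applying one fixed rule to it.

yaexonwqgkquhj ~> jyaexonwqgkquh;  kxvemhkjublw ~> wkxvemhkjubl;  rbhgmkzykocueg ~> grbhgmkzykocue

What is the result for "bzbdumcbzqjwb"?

Looking at the pairs, the operation is to move the last character to the front.
Doing the same to "bzbdumcbzqjwb": "bbzbdumcbzqjw".

bbzbdumcbzqjw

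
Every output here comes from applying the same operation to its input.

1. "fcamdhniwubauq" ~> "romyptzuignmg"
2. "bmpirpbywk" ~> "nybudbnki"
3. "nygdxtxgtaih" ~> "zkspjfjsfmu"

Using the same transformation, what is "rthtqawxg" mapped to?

In each case the input is transformed by: shift every letter 12 places forward in the alphabet (wrapping around), then delete the last character.
On "rthtqawxg": the first step gives "dftfcmijs", and the second then gives "dftfcmij".
(Check on "bmpirpbywk": → "nybudbnkiw" → "nybudbnki" ✓)

dftfcmij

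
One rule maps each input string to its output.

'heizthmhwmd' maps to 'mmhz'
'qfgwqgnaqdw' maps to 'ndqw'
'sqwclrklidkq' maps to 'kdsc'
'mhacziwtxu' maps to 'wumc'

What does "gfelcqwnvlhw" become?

wlgl

What's happening: keep one character in every 3, starting at position 1 (positions 1st, 4th, 7th, ...), then move the first 2 characters to the end (rotate left by 2).
For "gfelcqwnvlhw", step one produces "glwl"; step two turns that into "wlgl".
(Check on "qfgwqgnaqdw": → "qwnd" → "ndqw" ✓)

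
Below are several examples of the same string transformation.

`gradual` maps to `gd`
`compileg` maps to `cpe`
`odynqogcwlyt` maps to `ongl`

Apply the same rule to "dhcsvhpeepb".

dspp

The rule is to move the last character to the front, then keep one character in every 3, starting at position 2 (positions 2nd, 5th, 8th, ...).
Starting from "dhcsvhpeepb": after the first operation, "bdhcsvhpeep"; after the second, "dspp".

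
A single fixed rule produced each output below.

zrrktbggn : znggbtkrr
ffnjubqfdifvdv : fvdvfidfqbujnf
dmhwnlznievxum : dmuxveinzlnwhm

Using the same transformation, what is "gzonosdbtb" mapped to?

In each case the input is transformed by: reverse the string, then move the last character to the front.
For "gzonosdbtb" the result is "gbtbdsonoz".

gbtbdsonoz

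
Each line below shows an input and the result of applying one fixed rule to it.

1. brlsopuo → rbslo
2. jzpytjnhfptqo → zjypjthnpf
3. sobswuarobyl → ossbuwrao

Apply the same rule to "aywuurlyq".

Looking at the pairs, the operation is to delete the last 3 characters, then swap each adjacent pair of characters (1↔2, 3↔4, ...).
On "aywuurlyq": the first step gives "aywuur", and the second then gives "yauwru".
(Check on "brlsopuo": → "brlso" → "rbslo" ✓)

yauwru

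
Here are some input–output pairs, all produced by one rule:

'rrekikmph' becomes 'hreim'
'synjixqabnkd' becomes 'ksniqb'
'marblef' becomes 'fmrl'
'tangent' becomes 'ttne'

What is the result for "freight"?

tfeg

The rule is to keep every other character starting from the first (positions 1st, 3rd, 5th, ...), then move the last character to the front.
For "freight", step one produces "fegt"; step two turns that into "tfeg".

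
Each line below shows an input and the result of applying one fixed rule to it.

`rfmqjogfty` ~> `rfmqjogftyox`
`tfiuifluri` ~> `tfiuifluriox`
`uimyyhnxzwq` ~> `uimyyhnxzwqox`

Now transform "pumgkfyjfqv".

pumgkfyjfqvox

The pattern: append "ox".
So "pumgkfyjfqv" becomes "pumgkfyjfqvox".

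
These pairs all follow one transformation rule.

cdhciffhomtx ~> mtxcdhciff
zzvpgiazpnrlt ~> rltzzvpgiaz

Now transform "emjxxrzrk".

zrkemjx

Each output is the input with this applied: move the last 3 characters to the front (rotate right by 3), then delete the last 2 characters.
Doing the same to "emjxxrzrk": "zrkemjx".
(Check on "zzvpgiazpnrlt": → "rltzzvpgiazpn" → "rltzzvpgiaz" ✓)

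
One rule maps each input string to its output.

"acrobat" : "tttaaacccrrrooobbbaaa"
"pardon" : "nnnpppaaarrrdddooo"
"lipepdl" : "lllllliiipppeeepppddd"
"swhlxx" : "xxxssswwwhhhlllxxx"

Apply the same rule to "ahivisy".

yyyaaahhhiiivvviiisss

What's happening: repeat every character 3 times, then move the last 3 characters to the front (rotate right by 3).
Starting from "ahivisy": after the first operation, "aaahhhiiivvviiisssyyy"; after the second, "yyyaaahhhiiivvviiisss".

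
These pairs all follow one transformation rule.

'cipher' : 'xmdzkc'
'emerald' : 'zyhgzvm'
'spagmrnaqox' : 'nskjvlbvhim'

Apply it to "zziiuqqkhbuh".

ucupdwdcpfll

In each case the input is transformed by: shift every letter 5 places backward in the alphabet (wrapping around), then take characters alternately from the front and the back (1st, last, 2nd, 2nd-last, ...).
For "zziiuqqkhbuh", step one produces "uuddpllfcwpc"; step two turns that into "ucupdwdcpfll".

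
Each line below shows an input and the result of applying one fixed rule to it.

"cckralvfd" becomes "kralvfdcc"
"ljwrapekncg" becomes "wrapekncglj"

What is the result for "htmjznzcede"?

mjznzcedeht

Looking at the pairs, the operation is to move the first 2 characters to the end (rotate left by 2).
Applying that to "htmjznzcede" gives "mjznzcedeht".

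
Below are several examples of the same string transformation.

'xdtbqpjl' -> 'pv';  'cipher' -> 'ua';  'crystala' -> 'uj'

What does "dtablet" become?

Looking at the pairs, the operation is to shift every letter 8 places backward in the alphabet (wrapping around), then keep only the first 2 characters.
On "dtablet": the first step gives "vlstdwl", and the second then gives "vl".

vl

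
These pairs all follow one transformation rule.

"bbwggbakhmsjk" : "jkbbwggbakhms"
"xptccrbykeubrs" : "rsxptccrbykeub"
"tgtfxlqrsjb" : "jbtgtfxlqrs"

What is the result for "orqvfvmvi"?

viorqvfvm

Looking at the pairs, the operation is to move the last 2 characters to the front (rotate right by 2).
Doing the same to "orqvfvmvi": "viorqvfvm".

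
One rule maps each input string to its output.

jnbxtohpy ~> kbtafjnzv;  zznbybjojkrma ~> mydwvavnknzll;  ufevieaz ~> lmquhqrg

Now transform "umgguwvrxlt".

fxjdhigssyg

Each output is the input with this applied: reverse the string, then shift every letter 12 places forward in the alphabet (wrapping around).
Starting from "umgguwvrxlt": after the first operation, "tlxrvwuggmu"; after the second, "fxjdhigssyg".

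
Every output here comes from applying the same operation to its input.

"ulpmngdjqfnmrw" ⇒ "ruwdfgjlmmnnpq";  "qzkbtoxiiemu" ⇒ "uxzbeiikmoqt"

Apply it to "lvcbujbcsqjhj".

The pattern: sort the characters into alphabetical order, then move the last 3 characters to the front (rotate right by 3).
Working it through for "lvcbujbcsqjhj": intermediate "bbcchjjjlqsuv", final "suvbbcchjjjlq".

suvbbcchjjjlq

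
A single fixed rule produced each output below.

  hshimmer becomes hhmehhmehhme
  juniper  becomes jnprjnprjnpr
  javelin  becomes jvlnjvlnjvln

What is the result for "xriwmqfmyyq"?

Looking at the pairs, the operation is to keep every other character starting from the first (positions 1st, 3rd, 5th, ...), then write the whole string 3 times in a row.
On "xriwmqfmyyq": the first step gives "ximfyq", and the second then gives "ximfyqximfyqximfyq".

ximfyqximfyqximfyq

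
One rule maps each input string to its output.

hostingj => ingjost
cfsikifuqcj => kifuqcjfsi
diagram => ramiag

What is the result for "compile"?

Rule — delete the first character, then move the first 3 characters to the end (rotate left by 3).
For "compile", step one produces "ompile"; step two turns that into "ileomp".

ileomp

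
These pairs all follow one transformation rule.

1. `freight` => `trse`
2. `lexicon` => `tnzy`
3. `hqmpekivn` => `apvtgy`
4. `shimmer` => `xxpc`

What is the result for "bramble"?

The transformation: shift every letter 11 places forward in the alphabet (wrapping around), then delete the first 3 characters.
"bramble" → "xmwp".

xmwp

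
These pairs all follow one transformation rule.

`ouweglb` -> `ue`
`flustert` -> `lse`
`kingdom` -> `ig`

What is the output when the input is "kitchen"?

The transformation: keep every other character starting from the second (positions 2nd, 4th, 6th, ...), then delete the last character.
Doing the same to "kitchen": "ic".

ic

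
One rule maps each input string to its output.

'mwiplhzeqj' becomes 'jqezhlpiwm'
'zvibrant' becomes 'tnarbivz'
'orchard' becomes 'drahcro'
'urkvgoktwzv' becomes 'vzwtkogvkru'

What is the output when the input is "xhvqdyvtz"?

ztvydqvhx

Each output is the input with this applied: reverse the string.
So "xhvqdyvtz" becomes "ztvydqvhx".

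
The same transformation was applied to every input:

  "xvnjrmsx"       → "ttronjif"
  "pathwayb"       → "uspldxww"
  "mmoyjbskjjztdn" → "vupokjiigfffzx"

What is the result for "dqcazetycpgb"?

The transformation: sort the characters into reverse alphabetical order, then shift every letter 4 places backward in the alphabet (wrapping around).
"dqcazetycpgb" → "zytqpgedccba" → "vupmlcazyyxw".

vupmlcazyyxw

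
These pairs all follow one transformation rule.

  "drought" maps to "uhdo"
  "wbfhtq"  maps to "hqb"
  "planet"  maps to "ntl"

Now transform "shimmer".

mesi

Each output is the input with this applied: move the first 3 characters to the end (rotate left by 3), then keep every other character starting from the first (positions 1st, 3rd, 5th, ...).
Applying that to "shimmer" gives "mesi".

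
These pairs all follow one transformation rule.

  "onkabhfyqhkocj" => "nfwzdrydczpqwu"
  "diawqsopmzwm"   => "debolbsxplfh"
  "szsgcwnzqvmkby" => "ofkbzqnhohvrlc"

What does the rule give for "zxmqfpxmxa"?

The pattern: swap the front and back halves of the string, then shift every letter 11 places backward in the alphabet (wrapping around).
"zxmqfpxmxa" → "pxmxazxmqf" → "embmpombfu".

embmpombfu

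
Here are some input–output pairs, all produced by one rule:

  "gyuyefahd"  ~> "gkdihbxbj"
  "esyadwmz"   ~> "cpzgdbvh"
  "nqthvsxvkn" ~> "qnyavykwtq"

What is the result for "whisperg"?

The pattern: shift every letter 3 places forward in the alphabet (wrapping around), then reverse the string.
"whisperg" → "juhsvlkz".

juhsvlkz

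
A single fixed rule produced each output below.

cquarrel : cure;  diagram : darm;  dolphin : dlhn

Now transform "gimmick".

gmik

What's happening: keep every other character starting from the first (positions 1st, 3rd, 5th, ...).
Doing the same to "gimmick": "gmik".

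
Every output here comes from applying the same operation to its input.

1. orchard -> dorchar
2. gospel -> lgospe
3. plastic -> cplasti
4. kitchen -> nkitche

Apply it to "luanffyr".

rluanffy

The transformation: move the last character to the front.
On "luanffyr" that produces "rluanffy".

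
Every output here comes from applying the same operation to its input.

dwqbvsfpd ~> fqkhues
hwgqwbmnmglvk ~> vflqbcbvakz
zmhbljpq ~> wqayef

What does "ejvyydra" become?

Rule — shift every letter 11 places backward in the alphabet (wrapping around), then delete the first 2 characters.
On "ejvyydra" that produces "knnsgp".

knnsgp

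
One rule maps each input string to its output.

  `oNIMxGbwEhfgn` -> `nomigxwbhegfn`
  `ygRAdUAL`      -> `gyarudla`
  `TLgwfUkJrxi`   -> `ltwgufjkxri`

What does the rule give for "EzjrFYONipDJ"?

zerjyfnopijd

The transformation: swap each adjacent pair of characters (1↔2, 3↔4, ...), then convert every letter to lowercase.
Working it through for "EzjrFYONipDJ": intermediate "zErjYFNOpiJD", final "zerjyfnopijd".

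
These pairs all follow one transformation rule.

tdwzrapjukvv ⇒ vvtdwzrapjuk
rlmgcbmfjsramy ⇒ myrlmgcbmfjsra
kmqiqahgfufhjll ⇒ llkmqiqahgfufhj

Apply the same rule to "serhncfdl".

dlserhncf

What's happening: move the last 2 characters to the front (rotate right by 2).
So "serhncfdl" becomes "dlserhncf".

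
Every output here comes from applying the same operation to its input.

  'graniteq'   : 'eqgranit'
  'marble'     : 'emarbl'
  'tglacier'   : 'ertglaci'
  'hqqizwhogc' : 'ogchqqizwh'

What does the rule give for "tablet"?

The pattern: move the first 2 characters to the end (rotate left by 2), then swap the front and back halves of the string.
Working it through for "tablet": intermediate "bletta", final "ttable".

ttable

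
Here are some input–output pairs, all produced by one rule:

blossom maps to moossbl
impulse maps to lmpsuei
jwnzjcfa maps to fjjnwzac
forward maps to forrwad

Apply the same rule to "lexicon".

The pattern: sort the characters into alphabetical order, then move the first 2 characters to the end (rotate left by 2).
Working it through for "lexicon": intermediate "ceilnox", final "ilnoxce".

ilnoxce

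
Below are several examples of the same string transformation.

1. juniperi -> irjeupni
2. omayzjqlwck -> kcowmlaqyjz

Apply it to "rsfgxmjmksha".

ahrsskfmgjxm

What's happening: move the last character to the front, then take characters alternately from the front and the back (1st, last, 2nd, 2nd-last, ...).
"rsfgxmjmksha" → "ahrsskfmgjxm".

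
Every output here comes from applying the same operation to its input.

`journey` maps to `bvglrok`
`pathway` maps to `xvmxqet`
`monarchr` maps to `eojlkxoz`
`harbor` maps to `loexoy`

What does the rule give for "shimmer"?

bopefjj

The pattern: shift every letter 3 places backward in the alphabet (wrapping around), then move the last 2 characters to the front (rotate right by 2).
On "shimmer": the first step gives "pefjjbo", and the second then gives "bopefjj".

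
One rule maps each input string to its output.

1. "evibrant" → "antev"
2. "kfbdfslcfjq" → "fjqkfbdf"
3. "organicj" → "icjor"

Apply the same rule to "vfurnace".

The rule is to move the last 3 characters to the front (rotate right by 3), then delete the last 3 characters.
"vfurnace" → "acevfurn" → "acevf".

acevf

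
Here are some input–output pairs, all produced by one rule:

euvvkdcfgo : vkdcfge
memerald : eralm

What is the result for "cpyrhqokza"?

In each case the input is transformed by: swap the first and last characters, then delete the first 3 characters.
"cpyrhqokza" → "apyrhqokzc" → "rhqokzc".

rhqokzc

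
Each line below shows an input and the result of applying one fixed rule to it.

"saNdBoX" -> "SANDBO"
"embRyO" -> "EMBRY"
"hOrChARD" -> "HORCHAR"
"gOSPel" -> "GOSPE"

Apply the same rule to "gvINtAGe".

The transformation: delete the last character, then convert every letter to uppercase.
"gvINtAGe" → "gvINtAG" → "GVINTAG".

GVINTAG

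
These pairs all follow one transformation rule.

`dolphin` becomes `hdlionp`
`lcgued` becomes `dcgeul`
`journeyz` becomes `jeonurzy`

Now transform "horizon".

ihonroz

In each case the input is transformed by: sort the characters into alphabetical order, then swap each adjacent pair of characters (1↔2, 3↔4, ...).
Starting from "horizon": after the first operation, "hinoorz"; after the second, "ihonroz".
(Check on "dolphin": → "dhilnop" → "hdlionp" ✓)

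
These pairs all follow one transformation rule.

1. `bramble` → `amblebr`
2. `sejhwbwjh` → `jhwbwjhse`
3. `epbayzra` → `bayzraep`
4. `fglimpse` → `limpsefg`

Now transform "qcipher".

In each case the input is transformed by: move the first 2 characters to the end (rotate left by 2).
Doing the same to "qcipher": "ipherqc".

ipherqc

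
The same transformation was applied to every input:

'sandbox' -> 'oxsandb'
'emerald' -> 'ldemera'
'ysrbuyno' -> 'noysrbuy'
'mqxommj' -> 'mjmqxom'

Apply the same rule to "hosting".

In each case the input is transformed by: move the last 2 characters to the front (rotate right by 2).
Doing the same to "hosting": "nghosti".

nghosti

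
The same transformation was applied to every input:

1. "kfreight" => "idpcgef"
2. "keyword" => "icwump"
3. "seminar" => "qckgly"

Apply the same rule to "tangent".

rylecl

The pattern: shift every letter 2 places backward in the alphabet (wrapping around), then delete the last character.
Working it through for "tangent": intermediate "ryleclr", final "rylecl".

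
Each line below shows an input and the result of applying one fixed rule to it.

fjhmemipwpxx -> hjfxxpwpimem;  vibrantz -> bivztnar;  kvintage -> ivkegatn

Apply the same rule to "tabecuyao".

Each output is the input with this applied: reverse the string, then move the last 3 characters to the front (rotate right by 3).
Working it through for "tabecuyao": intermediate "oayucebat", final "batoayuce".

batoayuce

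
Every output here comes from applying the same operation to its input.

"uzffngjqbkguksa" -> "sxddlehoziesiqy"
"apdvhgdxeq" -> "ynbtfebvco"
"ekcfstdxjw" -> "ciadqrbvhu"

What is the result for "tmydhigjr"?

rkwbfgehp

Each output is the input with this applied: shift every letter 2 places backward in the alphabet (wrapping around).
Applying that to "tmydhigjr" gives "rkwbfgehp".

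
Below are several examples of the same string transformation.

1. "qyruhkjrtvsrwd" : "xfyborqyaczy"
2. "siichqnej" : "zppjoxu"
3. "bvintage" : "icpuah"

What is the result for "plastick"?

The transformation: delete the last 2 characters, then shift every letter 7 places forward in the alphabet (wrapping around).
On "plastick": the first step gives "plasti", and the second then gives "wshzap".

wshzap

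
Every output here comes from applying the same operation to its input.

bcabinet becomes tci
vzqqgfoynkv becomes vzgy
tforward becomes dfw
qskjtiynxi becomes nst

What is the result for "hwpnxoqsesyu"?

In each case the input is transformed by: keep one character in every 3, starting at position 2 (positions 2nd, 5th, 8th, ...), then move the last character to the front.
Working it through for "hwpnxoqsesyu": intermediate "wxsy", final "ywxs".

ywxs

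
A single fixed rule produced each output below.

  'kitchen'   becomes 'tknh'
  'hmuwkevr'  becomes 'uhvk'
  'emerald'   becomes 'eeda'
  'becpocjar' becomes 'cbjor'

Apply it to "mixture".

xmeu

In each case the input is transformed by: keep every other character starting from the first (positions 1st, 3rd, 5th, ...), then swap each adjacent pair of characters (1↔2, 3↔4, ...).
Starting from "mixture": after the first operation, "mxue"; after the second, "xmeu".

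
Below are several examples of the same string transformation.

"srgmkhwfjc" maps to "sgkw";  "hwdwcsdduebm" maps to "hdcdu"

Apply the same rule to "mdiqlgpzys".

What's happening: delete the last 3 characters, then keep every other character starting from the first (positions 1st, 3rd, 5th, ...).
Starting from "mdiqlgpzys": after the first operation, "mdiqlgp"; after the second, "milp".

milp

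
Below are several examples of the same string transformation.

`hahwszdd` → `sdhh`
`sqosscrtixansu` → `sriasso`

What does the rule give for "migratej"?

The pattern: keep every other character starting from the first (positions 1st, 3rd, 5th, ...), then move the first 2 characters to the end (rotate left by 2).
Working it through for "migratej": intermediate "mgae", final "aemg".

aemg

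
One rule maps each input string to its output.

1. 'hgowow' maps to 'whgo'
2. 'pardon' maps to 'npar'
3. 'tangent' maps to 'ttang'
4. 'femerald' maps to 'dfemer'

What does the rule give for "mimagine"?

The transformation: move the last character to the front, then delete the last 2 characters.
"mimagine" → "emimagin" → "emimag".

emimag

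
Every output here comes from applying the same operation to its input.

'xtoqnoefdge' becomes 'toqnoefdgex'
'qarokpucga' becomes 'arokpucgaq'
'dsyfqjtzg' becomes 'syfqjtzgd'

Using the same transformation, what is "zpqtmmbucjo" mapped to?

Rule — move the first character to the end.
On "zpqtmmbucjo" that produces "pqtmmbucjoz".

pqtmmbucjoz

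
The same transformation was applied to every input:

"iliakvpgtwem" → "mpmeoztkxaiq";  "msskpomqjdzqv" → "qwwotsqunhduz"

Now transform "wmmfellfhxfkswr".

The rule is to shift every letter 4 places forward in the alphabet (wrapping around).
For "wmmfellfhxfkswr" the result is "aqqjippjlbjowav".

aqqjippjlbjowav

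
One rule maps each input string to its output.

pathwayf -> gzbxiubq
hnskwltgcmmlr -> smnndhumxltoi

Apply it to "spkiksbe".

Each output is the input with this applied: shift every letter 1 place forward in the alphabet (wrapping around), then reverse the string.
Starting from "spkiksbe": after the first operation, "tqljltcf"; after the second, "fctljlqt".

fctljlqt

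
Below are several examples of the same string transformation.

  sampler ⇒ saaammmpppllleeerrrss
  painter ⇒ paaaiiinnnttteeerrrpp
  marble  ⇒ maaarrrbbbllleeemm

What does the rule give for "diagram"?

The pattern: repeat every character 3 times, then move the first 2 characters to the end (rotate left by 2).
Applying both steps to "diagram": "dddiiiaaagggrrraaammm", then "diiiaaagggrrraaammmdd".

diiiaaagggrrraaammmdd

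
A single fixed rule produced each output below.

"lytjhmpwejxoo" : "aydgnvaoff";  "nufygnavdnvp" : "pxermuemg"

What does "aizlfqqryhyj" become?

cwhhipypa

In each case the input is transformed by: shift every letter 9 places backward in the alphabet (wrapping around), then delete the first 3 characters.
For "aizlfqqryhyj", step one produces "rzqcwhhipypa"; step two turns that into "cwhhipypa".
(Check on "nufygnavdnvp": → "elwpxermuemg" → "pxermuemg" ✓)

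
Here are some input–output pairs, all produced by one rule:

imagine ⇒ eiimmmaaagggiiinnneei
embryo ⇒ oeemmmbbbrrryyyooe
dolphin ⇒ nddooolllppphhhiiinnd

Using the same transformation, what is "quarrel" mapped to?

The pattern: repeat every character 3 times, then swap the first and last characters.
Working it through for "quarrel": intermediate "qqquuuaaarrrrrreeelll", final "lqquuuaaarrrrrreeellq".

lqquuuaaarrrrrreeellq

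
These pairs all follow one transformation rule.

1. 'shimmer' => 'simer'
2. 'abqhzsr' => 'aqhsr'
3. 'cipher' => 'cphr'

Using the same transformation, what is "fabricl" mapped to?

Looking at the pairs, the operation is to double every character, then keep one character in every 3, starting at position 2 (positions 2nd, 5th, 8th, ...).
"fabricl" → "ffaabbrriiccll" → "fbrcl".

fbrcl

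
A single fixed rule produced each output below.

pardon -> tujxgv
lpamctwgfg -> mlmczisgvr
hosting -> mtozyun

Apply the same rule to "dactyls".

yrezigj

The rule is to reverse the string, then shift every letter 6 places forward in the alphabet (wrapping around).
Starting from "dactyls": after the first operation, "slytcad"; after the second, "yrezigj".
(Check on "lpamctwgfg": → "gfgwtcmapl" → "mlmczisgvr" ✓)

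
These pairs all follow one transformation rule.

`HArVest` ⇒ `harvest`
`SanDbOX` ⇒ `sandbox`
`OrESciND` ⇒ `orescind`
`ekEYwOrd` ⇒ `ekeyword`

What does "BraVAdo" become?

The pattern: convert every letter to lowercase.
So "BraVAdo" becomes "bravado".

bravado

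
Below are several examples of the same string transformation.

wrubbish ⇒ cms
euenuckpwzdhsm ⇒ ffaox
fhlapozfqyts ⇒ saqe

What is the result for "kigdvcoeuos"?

tgpd

The rule is to keep one character in every 3, starting at position 2 (positions 2nd, 5th, 8th, ...), then shift every letter 11 places forward in the alphabet (wrapping around).
For "kigdvcoeuos", step one produces "ives"; step two turns that into "tgpd".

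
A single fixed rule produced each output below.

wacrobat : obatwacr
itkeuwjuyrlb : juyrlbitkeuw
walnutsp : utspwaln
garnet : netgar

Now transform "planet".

Rule — swap the front and back halves of the string.
Doing the same to "planet": "netpla".

netpla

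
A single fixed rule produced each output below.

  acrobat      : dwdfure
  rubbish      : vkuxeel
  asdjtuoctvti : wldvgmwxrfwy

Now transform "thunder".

huwkxqg

Looking at the pairs, the operation is to move the last 2 characters to the front (rotate right by 2), then shift every letter 3 places forward in the alphabet (wrapping around).
Applying both steps to "thunder": "erthund", then "huwkxqg".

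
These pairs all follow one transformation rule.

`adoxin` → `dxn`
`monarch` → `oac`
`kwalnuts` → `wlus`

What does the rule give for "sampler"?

ape

Each output is the input with this applied: keep every other character starting from the second (positions 2nd, 4th, 6th, ...).
So "sampler" becomes "ape".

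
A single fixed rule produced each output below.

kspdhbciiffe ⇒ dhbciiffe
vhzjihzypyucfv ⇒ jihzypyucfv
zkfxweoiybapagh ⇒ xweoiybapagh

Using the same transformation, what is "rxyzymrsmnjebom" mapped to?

zymrsmnjebom

Each output is the input with this applied: delete the first 3 characters.
So "rxyzymrsmnjebom" becomes "zymrsmnjebom".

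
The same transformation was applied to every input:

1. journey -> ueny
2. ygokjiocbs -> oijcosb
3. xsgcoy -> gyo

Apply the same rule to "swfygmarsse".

What's happening: swap each adjacent pair of characters (1↔2, 3↔4, ...), then delete the first 3 characters.
For "swfygmarsse", step one produces "wsyfmgrasse"; step two turns that into "fmgrasse".

fmgrasse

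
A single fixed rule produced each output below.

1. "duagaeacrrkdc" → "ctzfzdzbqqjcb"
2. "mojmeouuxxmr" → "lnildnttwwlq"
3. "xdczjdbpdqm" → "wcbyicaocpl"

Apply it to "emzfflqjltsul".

Rule — shift every letter 1 place backward in the alphabet (wrapping around).
For "emzfflqjltsul" the result is "dlyeekpiksrtk".

dlyeekpiksrtk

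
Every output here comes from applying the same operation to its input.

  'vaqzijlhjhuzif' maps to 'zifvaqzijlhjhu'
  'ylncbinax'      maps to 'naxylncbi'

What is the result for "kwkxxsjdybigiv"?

What's happening: move the last 3 characters to the front (rotate right by 3).
On "kwkxxsjdybigiv" that produces "givkwkxxsjdybi".

givkwkxxsjdybi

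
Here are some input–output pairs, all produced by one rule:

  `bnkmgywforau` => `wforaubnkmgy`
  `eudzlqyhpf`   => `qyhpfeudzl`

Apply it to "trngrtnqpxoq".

nqpxoqtrngrt

Looking at the pairs, the operation is to swap the front and back halves of the string.
For "trngrtnqpxoq" the result is "nqpxoqtrngrt".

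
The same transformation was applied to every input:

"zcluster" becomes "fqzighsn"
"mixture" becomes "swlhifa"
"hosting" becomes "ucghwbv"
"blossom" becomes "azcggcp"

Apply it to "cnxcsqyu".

iblqgemq

What's happening: swap the first and last characters, then shift every letter 12 places backward in the alphabet (wrapping around).
Starting from "cnxcsqyu": after the first operation, "unxcsqyc"; after the second, "iblqgemq".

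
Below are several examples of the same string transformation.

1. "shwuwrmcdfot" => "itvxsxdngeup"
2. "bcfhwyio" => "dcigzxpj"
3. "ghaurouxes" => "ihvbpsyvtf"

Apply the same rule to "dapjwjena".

bekqkxofb

Rule — swap each adjacent pair of characters (1↔2, 3↔4, ...), then shift every letter 1 place forward in the alphabet (wrapping around).
Working it through for "dapjwjena": intermediate "adjpjwnea", final "bekqkxofb".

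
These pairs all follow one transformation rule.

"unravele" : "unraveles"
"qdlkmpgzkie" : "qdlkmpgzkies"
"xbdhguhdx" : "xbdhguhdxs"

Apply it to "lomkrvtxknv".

The transformation: append "s".
On "lomkrvtxknv" that produces "lomkrvtxknvs".

lomkrvtxknvs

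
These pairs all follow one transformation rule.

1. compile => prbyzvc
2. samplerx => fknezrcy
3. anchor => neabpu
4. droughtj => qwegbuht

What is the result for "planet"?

cgyrna

What's happening: take characters alternately from the front and the back (1st, last, 2nd, 2nd-last, ...), then shift every letter 13 places forward in the alphabet (wrapping around) — i.e. ROT13.
On "planet": the first step gives "ptlean", and the second then gives "cgyrna".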